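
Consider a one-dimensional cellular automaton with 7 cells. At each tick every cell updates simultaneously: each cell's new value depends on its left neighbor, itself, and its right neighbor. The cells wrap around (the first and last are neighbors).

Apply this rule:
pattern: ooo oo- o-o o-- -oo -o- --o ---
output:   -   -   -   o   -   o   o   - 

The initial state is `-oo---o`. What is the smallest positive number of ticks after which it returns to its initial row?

7

---o-oo
o-oo---
o---o-o
-o-oo--
oo---o-
--o-oo-
-oo---o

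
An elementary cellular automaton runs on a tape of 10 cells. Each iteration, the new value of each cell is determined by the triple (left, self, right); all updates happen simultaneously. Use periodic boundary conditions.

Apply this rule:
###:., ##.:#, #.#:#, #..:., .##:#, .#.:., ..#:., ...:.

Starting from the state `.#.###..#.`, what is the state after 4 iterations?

...#......

..##.#....
..###.....
..#.#.....
...#......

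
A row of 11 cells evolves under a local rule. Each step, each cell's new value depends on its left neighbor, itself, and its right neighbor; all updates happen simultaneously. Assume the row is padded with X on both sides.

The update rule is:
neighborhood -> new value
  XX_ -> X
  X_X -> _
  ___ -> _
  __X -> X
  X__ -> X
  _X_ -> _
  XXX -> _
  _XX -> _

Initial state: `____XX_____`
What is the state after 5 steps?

step 1: X__X_XX___X
step 2: XXX___XX_X_
step 3: __XX_X_X___
step 4: XX_X____X_X
step 5: _X__X__X___

_X__X__X___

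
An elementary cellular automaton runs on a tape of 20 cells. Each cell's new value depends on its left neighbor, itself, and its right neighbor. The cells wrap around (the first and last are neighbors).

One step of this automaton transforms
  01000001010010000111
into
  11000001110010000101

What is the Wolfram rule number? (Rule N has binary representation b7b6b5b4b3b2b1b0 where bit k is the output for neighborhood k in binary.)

position 18: 111 → 0  (bit 7 = 0)
position 19: 110 → 1  (bit 6 = 1)
position 0: 101 → 1  (bit 5 = 1)
position 2: 100 → 0  (bit 4 = 0)
position 17: 011 → 1  (bit 3 = 1)
position 1: 010 → 1  (bit 2 = 1)
position 6: 001 → 0  (bit 1 = 0)
position 3: 000 → 0  (bit 0 = 0)
bits b7..b0 = 01101100 = 108

108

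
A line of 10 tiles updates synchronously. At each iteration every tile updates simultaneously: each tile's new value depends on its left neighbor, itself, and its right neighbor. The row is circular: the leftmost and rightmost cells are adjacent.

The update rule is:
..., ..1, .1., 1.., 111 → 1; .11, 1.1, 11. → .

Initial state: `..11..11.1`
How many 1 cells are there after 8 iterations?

6

iteration 1: 11..11...1
iteration 2: 1.11..111.
iteration 3: 1...11.1..
iteration 4: 1111...111
iteration 5: 111.111.11
iteration 6: 11...1...1
iteration 7: 1.1111111.
iteration 8: 1..11111..
count of 1: 6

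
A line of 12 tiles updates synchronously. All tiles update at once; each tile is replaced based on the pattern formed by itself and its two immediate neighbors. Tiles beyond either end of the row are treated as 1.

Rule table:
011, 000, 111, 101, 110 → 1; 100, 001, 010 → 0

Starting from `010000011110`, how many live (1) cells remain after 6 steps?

step 1: 100111011111
step 2: 100111111111
step 3: 100111111111  (fixed point — unchanged through step 6)
count of 1: 10

10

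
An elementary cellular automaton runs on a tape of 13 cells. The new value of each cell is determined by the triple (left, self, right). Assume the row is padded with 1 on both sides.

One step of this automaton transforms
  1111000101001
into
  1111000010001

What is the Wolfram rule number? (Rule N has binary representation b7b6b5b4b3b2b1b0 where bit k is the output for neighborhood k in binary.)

232

position 0: 111 → 1  (bit 7 = 1)
position 3: 110 → 1  (bit 6 = 1)
position 8: 101 → 1  (bit 5 = 1)
position 4: 100 → 0  (bit 4 = 0)
position 12: 011 → 1  (bit 3 = 1)
position 7: 010 → 0  (bit 2 = 0)
position 6: 001 → 0  (bit 1 = 0)
position 5: 000 → 0  (bit 0 = 0)
bits b7..b0 = 11101000 = 232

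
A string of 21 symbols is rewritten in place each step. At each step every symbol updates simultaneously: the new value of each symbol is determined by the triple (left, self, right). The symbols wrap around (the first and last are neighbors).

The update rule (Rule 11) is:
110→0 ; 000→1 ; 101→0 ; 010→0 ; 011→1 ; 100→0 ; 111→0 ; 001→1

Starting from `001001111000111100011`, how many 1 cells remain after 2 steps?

11

step 1: 010011000011100001110
step 2: 100110011110001111000
count of 1: 11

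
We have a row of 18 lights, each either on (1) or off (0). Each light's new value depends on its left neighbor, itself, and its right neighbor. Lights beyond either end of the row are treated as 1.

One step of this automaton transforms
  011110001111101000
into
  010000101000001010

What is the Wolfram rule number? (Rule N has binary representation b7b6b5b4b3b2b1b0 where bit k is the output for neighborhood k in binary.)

13

position 2: 111 → 0  (bit 7 = 0)
position 4: 110 → 0  (bit 6 = 0)
position 0: 101 → 0  (bit 5 = 0)
position 5: 100 → 0  (bit 4 = 0)
position 1: 011 → 1  (bit 3 = 1)
position 14: 010 → 1  (bit 2 = 1)
position 7: 001 → 0  (bit 1 = 0)
position 6: 000 → 1  (bit 0 = 1)
bits b7..b0 = 00001101 = 13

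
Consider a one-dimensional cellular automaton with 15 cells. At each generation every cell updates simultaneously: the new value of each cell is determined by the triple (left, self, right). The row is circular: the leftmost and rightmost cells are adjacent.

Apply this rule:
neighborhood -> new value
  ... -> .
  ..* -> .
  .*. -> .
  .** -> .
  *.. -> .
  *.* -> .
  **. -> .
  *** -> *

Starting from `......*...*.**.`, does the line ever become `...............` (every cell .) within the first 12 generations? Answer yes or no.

yes

...............
all cells are . at generation 1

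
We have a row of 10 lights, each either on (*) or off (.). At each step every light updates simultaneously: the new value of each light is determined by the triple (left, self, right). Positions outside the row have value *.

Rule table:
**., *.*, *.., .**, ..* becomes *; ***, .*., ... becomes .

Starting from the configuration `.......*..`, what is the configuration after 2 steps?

*.....*.**
**...*.**.

**...*.**.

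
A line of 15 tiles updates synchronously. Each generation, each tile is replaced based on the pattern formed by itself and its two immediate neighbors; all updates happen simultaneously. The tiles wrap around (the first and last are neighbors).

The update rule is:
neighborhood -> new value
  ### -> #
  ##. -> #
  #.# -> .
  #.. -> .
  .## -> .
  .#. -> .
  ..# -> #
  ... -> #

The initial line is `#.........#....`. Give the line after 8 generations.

.##.####.#.####

..########..###
.#.#######.#.##
....######....#
.###.#####.###.
#.##..####..##.
...#.#.###.#.#.
###.....##.....
.##.####.#.####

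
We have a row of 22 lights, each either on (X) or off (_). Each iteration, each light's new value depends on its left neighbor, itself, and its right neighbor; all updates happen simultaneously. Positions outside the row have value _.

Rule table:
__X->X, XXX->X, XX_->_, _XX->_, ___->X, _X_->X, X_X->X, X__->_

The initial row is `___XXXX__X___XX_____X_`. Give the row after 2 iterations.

XXX_XX__XX_XX___XXXXX_
_X_X___X__X___XX_XXX__

_X_X___X__X___XX_XXX__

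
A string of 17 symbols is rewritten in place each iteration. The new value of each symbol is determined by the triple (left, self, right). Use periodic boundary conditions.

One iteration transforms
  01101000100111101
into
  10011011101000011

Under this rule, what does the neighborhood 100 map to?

0

At position 5 the neighborhood is 100; the next row has 0 there.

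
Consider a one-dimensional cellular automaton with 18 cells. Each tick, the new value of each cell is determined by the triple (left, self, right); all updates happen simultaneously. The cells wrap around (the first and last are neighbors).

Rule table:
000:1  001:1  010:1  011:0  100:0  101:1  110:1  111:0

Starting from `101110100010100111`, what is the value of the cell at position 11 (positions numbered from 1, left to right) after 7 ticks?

tick 1: 110011101111101000
tick 2: 010100110000111011
tick 3: 111101010111001101
tick 4: 000111111001010110
tick 5: 111000001011111010
tick 6: 001011111100001111
tick 7: 011100000101110001
position 11 holds 0

0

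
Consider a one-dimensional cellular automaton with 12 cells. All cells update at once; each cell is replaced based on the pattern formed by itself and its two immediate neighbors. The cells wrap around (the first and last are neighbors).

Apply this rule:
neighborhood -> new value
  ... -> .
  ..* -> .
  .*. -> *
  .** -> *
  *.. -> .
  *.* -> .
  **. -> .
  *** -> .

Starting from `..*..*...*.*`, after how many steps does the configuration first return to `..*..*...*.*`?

1

..*..*...*.*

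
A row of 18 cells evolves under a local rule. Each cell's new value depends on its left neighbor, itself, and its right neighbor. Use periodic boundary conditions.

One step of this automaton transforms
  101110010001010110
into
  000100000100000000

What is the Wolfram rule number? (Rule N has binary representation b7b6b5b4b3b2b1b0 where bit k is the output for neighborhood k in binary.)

129

position 3: 111 → 1  (bit 7 = 1)
position 4: 110 → 0  (bit 6 = 0)
position 1: 101 → 0  (bit 5 = 0)
position 5: 100 → 0  (bit 4 = 0)
position 2: 011 → 0  (bit 3 = 0)
position 0: 010 → 0  (bit 2 = 0)
position 6: 001 → 0  (bit 1 = 0)
position 9: 000 → 1  (bit 0 = 1)
bits b7..b0 = 10000001 = 129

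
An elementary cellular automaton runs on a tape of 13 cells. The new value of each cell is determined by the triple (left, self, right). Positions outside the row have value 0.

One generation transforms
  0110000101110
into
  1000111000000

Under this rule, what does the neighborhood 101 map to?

0

At position 8 the neighborhood is 101; the next row has 0 there.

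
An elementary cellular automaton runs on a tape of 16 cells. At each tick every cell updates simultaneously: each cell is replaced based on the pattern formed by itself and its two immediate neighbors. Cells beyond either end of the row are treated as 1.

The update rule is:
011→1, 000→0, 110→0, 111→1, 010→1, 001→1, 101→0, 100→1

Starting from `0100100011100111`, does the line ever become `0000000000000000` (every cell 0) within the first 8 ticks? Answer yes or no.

no

tick 1: 0111110111011111
tick 2: 0111100110011111
tick 3: 0111011101111111
tick 4: 0110011001111111
tick 5: 0101110111111111
tick 6: 0101100111111111
tick 7: 0101011111111111
tick 8: 0101011111111111
tick 8 is 0101011111111111, still not uniform 0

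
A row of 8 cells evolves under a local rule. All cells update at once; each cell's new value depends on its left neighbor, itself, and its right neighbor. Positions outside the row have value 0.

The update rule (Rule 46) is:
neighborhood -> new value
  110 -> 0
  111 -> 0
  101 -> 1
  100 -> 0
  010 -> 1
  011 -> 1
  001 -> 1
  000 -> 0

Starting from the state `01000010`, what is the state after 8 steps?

step 1: 11000110
step 2: 10001100
step 3: 10011000
step 4: 10110000
step 5: 11100000
step 6: 10000000
step 7: 10000000  (fixed point — unchanged through step 8)

10000000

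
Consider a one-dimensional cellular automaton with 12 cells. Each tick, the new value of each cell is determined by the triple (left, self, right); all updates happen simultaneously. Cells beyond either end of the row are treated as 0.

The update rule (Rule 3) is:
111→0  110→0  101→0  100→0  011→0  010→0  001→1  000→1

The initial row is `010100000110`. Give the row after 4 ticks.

000111000001

100001111000
001110000011
110000111100
000111000001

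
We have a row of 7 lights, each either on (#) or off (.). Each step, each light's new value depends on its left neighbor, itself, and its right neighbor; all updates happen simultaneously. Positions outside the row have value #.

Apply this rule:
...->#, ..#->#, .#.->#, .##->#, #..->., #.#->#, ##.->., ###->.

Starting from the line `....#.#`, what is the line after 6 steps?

step 1: .######
step 2: ##.....
step 3: ...####
step 4: .###...
step 5: ##...##
step 6: ...###.

...###.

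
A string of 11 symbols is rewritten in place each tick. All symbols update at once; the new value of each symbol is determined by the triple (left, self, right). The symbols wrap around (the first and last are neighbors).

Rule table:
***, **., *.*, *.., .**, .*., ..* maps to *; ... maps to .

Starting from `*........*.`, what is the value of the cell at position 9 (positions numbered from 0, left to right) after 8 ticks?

*

tick 1: **......***
tick 2: ***....****
tick 3: ****..*****
tick 4: ***********
tick 5: ***********  (fixed point — unchanged through tick 8)
position 9 holds *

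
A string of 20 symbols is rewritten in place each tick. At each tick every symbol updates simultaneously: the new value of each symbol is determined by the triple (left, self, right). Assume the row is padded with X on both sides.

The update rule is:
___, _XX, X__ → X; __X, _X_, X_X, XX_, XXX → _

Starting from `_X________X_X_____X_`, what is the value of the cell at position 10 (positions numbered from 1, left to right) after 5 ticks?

tick 1: __XXXXXXX____XXXX___
tick 2: X_X______XXX_X___XX_
tick 3: ___XXXXX_X____XX_X__
tick 4: XX_X______XXX_X___X_
tick 5: ____XXXXX_X____XX___
position 10 holds _

_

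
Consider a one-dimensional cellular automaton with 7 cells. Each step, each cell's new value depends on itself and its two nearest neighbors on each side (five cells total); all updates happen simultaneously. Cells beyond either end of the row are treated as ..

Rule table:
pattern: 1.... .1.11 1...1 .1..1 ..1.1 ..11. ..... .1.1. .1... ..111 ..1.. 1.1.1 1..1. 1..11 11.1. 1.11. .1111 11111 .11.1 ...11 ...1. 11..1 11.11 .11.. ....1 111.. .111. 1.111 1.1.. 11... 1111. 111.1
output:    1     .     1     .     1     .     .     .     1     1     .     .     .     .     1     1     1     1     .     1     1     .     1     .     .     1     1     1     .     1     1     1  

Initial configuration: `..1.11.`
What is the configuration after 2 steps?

1..1...

step 1: .11.1.1
step 2: 1..1...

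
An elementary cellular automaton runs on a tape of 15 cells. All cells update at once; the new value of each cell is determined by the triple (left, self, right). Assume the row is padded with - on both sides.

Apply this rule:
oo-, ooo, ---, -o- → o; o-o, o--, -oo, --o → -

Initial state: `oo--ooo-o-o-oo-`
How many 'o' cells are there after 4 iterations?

6

iteration 1: -o---oo-o-o--o-
iteration 2: -o-o--o-o-o--o-
iteration 3: -o-o--o-o-o--o-  (fixed point — unchanged through iteration 4)
count of o: 6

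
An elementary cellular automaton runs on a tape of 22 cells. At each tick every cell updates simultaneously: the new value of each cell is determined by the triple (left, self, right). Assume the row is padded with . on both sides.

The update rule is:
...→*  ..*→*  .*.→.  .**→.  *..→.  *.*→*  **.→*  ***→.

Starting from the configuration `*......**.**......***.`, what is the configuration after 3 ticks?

tick 1: ..*****.**.*.*****..*.
tick 2: **....**.**.*....*.*..
tick 3: .*.***.**.**..***.*..*

.*.***.**.**..***.*..*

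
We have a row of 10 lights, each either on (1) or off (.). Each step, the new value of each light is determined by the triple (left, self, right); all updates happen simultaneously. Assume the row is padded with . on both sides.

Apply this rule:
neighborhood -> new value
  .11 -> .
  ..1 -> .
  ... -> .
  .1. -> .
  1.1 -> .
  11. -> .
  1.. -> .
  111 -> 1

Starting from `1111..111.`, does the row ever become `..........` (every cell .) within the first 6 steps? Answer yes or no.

yes

.11....1..
..........
all cells are . at step 2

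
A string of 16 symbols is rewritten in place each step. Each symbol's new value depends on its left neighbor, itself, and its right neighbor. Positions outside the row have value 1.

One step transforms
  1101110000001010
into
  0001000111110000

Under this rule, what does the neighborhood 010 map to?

0

At position 12 the neighborhood is 010; the next row has 0 there.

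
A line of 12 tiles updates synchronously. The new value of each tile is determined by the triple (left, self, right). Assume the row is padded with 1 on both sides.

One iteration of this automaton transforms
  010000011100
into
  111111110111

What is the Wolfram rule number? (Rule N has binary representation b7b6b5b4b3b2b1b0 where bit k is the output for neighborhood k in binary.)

127

position 8: 111 → 0  (bit 7 = 0)
position 9: 110 → 1  (bit 6 = 1)
position 0: 101 → 1  (bit 5 = 1)
position 2: 100 → 1  (bit 4 = 1)
position 7: 011 → 1  (bit 3 = 1)
position 1: 010 → 1  (bit 2 = 1)
position 6: 001 → 1  (bit 1 = 1)
position 3: 000 → 1  (bit 0 = 1)
bits b7..b0 = 01111111 = 127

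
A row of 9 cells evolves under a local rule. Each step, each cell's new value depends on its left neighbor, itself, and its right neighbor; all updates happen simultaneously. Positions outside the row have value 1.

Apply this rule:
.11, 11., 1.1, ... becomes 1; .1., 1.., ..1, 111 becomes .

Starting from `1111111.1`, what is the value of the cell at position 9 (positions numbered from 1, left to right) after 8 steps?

.

......111
.1111.1..
11..11...
.1..11.1.
1...111.1
1.1.1.111
11.1.11..
.11.111..
position 9 holds .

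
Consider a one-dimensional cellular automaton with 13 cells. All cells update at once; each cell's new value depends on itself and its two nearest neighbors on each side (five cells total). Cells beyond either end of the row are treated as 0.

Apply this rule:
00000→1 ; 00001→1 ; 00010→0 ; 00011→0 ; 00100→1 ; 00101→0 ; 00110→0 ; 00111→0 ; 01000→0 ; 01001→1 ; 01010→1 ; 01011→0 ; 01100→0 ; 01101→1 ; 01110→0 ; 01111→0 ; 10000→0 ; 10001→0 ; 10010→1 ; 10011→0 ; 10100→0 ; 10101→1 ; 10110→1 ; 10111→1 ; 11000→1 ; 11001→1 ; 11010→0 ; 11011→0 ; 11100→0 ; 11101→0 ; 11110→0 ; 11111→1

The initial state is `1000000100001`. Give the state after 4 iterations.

1000100111001

1001110100101
1100000011010
0010111001000
1000100111001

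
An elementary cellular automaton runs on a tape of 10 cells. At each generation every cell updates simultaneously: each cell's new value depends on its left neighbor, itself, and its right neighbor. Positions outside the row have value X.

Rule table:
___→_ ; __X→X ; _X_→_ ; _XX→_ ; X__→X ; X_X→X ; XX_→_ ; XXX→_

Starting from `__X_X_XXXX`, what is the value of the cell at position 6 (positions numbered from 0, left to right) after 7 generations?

generation 1: XX_X_X____
generation 2: __X_X_X__X
generation 3: XX_X_X_XX_
generation 4: __X_X_X__X  (repeats generation 2; period 2)
generation 7: XX_X_X_XX_
position 6 holds _

_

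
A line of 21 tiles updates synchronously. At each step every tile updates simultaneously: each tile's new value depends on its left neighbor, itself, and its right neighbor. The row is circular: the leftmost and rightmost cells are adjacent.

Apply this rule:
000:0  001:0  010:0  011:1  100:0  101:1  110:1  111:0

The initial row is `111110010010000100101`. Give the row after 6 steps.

000000000000000000011

000010000000000000011
000000000000000000011
000000000000000000011  (fixed point — unchanged through step 6)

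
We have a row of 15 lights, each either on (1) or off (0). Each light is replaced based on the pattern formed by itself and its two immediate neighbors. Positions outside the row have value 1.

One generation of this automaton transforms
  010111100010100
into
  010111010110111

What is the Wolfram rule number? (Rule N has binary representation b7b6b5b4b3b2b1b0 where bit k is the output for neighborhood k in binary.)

158

position 4: 111 → 1  (bit 7 = 1)
position 6: 110 → 0  (bit 6 = 0)
position 0: 101 → 0  (bit 5 = 0)
position 7: 100 → 1  (bit 4 = 1)
position 3: 011 → 1  (bit 3 = 1)
position 1: 010 → 1  (bit 2 = 1)
position 9: 001 → 1  (bit 1 = 1)
position 8: 000 → 0  (bit 0 = 0)
bits b7..b0 = 10011110 = 158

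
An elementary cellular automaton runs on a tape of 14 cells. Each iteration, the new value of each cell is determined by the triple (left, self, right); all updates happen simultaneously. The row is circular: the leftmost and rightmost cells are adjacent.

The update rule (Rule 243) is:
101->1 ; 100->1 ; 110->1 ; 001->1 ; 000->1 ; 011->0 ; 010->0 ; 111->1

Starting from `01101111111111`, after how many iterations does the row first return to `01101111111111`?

14

10110111111111
11011011111111
11101101111111
11110110111111
11111011011111
11111101101111
11111110110111
11111111011011
11111111101101
11111111110110
01111111111011
10111111111101
11011111111110
01101111111111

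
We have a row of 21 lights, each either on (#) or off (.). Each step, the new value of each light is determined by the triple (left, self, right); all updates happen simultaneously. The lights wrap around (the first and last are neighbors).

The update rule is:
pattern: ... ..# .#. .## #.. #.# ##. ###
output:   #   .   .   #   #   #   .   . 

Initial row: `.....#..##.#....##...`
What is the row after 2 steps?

....#..#.#.##..#.##..

####..#.#.#.###.#.###
....#..#.#.##..#.##..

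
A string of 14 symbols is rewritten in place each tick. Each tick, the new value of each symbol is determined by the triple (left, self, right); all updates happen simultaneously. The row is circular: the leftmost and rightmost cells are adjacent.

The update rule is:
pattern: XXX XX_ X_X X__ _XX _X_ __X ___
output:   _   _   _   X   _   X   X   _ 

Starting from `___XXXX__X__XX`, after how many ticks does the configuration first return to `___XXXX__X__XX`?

12

X_X____XXXXX__
X_XX__X_____XX
____XXXX___X__
___X____X_XXX_
__XXX__XX____X
XX___XX__X__XX
__X_X__XXXXX__
_XX_XXX_____X_
X______X___XXX
_X____XXX_X___
XXX__X____XX__
___XXXX__X__XX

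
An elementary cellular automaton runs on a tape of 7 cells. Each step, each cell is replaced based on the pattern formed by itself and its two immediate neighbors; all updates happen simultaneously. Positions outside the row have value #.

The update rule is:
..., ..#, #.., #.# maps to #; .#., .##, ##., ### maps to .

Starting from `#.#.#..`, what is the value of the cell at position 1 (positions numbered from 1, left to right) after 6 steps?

#

.#.#.##
#.#.#..  (repeats step 0; period 2)
step 6: #.#.#..
position 1 holds #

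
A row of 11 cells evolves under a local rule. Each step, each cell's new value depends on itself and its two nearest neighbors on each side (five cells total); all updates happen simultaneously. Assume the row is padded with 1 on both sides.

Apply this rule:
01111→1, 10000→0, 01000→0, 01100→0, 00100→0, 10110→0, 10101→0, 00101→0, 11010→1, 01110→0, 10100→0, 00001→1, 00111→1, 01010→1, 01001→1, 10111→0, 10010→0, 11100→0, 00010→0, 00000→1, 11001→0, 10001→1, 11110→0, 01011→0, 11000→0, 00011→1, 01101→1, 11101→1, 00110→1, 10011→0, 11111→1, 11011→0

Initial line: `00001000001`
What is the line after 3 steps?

00100001111
00000111111
00111111111

00111111111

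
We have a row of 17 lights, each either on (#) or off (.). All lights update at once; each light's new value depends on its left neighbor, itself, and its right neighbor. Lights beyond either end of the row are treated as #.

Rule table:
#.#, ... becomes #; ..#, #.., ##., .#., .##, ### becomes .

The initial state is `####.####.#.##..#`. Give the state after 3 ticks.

....#....#.#.....
.##...##..#..###.
#...#...........#

#...#...........#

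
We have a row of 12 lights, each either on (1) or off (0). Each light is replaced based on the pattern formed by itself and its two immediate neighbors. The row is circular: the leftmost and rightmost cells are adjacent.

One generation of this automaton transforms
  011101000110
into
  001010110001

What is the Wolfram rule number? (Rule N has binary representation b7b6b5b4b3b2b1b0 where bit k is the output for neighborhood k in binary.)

177

position 2: 111 → 1  (bit 7 = 1)
position 3: 110 → 0  (bit 6 = 0)
position 4: 101 → 1  (bit 5 = 1)
position 6: 100 → 1  (bit 4 = 1)
position 1: 011 → 0  (bit 3 = 0)
position 5: 010 → 0  (bit 2 = 0)
position 0: 001 → 0  (bit 1 = 0)
position 7: 000 → 1  (bit 0 = 1)
bits b7..b0 = 10110001 = 177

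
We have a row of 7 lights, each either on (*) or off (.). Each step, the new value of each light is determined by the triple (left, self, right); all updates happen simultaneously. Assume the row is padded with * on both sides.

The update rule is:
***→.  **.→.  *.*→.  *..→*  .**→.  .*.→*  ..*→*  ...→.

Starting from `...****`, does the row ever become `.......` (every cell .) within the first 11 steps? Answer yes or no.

*.*....
..**..*
**..**.
..**...
**..*.*
..***..
**...**
..*.*..
***.***
.......
all cells are . at step 10

yes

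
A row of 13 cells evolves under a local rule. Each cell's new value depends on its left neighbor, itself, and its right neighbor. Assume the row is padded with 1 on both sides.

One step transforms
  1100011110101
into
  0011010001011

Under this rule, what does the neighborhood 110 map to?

At position 1 the neighborhood is 110; the next row has 0 there.

0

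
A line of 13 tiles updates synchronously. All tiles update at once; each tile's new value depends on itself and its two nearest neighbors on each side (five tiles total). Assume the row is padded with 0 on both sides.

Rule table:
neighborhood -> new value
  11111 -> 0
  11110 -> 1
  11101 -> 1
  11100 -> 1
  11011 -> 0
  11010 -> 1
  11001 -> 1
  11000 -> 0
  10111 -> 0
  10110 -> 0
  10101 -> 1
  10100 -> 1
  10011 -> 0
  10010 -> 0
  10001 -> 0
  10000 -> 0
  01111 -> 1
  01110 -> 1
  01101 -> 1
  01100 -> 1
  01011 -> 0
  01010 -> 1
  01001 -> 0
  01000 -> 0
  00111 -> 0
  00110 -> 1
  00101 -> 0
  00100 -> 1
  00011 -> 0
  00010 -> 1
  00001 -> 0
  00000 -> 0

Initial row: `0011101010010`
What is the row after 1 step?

0001111110010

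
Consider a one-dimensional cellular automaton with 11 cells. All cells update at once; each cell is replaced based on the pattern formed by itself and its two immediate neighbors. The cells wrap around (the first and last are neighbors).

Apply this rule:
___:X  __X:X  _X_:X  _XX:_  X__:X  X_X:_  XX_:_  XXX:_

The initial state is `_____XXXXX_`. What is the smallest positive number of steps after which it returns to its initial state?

step 1: XXXXX_____X
step 2: _____XXXXX_

2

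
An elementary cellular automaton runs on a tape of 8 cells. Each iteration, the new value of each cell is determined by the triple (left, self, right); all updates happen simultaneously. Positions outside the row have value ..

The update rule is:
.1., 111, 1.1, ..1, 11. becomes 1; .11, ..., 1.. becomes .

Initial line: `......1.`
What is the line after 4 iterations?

..1.111.

.....11.
....1.1.
...1111.
..1.111.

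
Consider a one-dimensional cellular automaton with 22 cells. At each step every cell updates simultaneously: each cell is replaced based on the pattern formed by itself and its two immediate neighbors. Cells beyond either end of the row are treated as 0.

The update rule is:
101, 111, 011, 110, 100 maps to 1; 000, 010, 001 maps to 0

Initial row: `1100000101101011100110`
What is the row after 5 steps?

step 1: 1110000011110111110111
step 2: 1111000011111111111111
step 3: 1111100011111111111111
step 4: 1111110011111111111111
step 5: 1111111011111111111111

1111111011111111111111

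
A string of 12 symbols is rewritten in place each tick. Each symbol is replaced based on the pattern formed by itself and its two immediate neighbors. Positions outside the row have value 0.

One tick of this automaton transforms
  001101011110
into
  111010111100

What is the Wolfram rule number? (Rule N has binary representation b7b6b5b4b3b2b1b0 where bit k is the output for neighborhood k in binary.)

position 8: 111 → 1  (bit 7 = 1)
position 3: 110 → 0  (bit 6 = 0)
position 4: 101 → 1  (bit 5 = 1)
position 11: 100 → 0  (bit 4 = 0)
position 2: 011 → 1  (bit 3 = 1)
position 5: 010 → 0  (bit 2 = 0)
position 1: 001 → 1  (bit 1 = 1)
position 0: 000 → 1  (bit 0 = 1)
bits b7..b0 = 10101011 = 171

171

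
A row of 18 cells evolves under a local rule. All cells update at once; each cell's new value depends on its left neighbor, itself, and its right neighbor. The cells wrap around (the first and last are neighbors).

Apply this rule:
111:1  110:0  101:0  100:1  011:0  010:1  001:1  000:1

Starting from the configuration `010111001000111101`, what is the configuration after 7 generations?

111011111100001111

010010111111011001
011110011110000111
001101101101111010
110000000000110011
101111111111001101
000111111110110000
111011111100001111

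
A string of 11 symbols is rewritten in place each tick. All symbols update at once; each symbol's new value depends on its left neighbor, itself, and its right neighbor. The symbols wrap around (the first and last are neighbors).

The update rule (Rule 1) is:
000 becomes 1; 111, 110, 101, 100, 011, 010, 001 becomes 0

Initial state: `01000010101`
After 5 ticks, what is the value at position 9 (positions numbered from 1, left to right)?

0

00011000000
11000011111
00011000000  (repeats tick 1; period 2)
tick 5: 00011000000
position 9 holds 0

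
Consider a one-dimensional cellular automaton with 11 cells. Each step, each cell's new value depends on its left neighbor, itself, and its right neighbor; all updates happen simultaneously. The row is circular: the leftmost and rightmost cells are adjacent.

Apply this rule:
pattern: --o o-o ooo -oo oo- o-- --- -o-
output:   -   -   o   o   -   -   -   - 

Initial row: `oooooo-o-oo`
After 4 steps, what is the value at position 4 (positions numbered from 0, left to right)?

ooooo----oo
oooo-----oo
ooo------oo
oo-------oo
position 4 holds -

-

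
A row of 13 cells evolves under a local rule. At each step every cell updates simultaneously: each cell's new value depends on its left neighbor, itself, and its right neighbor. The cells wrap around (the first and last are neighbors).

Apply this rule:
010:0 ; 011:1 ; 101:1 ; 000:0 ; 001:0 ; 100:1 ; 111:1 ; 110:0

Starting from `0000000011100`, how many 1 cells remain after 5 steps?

3

0000000011010
0000000010101
1000000001010
0100000000101
1010000000010
count of 1: 3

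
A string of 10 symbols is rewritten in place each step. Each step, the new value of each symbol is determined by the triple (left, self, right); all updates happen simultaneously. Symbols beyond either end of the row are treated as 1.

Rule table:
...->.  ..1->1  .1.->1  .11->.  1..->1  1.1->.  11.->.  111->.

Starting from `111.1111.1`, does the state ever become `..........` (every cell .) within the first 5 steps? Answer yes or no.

..........
all cells are . at step 1

yes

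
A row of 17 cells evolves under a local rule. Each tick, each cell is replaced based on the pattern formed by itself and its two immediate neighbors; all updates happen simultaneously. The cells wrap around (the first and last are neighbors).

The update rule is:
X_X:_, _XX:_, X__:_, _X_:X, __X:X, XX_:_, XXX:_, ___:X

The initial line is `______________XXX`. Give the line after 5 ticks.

___XXXXXXXXXXXXX_

tick 1: _XXXXXXXXXXXXX___
tick 2: X______________XX
tick 3: __XXXXXXXXXXXXX__
tick 4: XX______________X
tick 5: ___XXXXXXXXXXXXX_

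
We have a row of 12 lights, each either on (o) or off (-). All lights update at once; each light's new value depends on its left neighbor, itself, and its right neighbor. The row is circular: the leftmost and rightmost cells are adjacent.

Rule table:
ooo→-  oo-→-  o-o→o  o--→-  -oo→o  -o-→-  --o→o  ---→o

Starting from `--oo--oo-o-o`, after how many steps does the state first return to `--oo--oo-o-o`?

12

-oo--oo-o-o-
oo--oo-o-o--
o--oo-o-o--o
--oo-o-o--oo
-oo-o-o--oo-
oo-o-o--oo--
o-o-o--oo--o
-o-o--oo--oo
o-o--oo--oo-
-o--oo--oo-o
o--oo--oo-o-
--oo--oo-o-o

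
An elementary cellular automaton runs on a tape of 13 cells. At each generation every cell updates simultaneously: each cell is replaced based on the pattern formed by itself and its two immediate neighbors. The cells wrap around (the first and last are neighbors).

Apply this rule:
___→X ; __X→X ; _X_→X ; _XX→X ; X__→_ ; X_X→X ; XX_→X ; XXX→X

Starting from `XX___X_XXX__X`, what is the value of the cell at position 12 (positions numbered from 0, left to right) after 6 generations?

generation 1: XX_XXXXXXX_XX
generation 2: XXXXXXXXXXXXX
generation 3: XXXXXXXXXXXXX  (fixed point — unchanged through generation 6)
position 12 holds X

X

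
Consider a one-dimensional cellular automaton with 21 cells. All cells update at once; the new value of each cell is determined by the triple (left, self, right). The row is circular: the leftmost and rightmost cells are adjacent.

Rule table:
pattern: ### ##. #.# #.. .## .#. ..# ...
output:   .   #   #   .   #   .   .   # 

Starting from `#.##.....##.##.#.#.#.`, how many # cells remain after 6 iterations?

8

iteration 1: .###.###.######.#.#.#
iteration 2: ##.###.###....##.#.#.
iteration 3: ####.###.#.##.###.#.#
iteration 4: ...###.##.#####.##.##
iteration 5: .#.#.######...#######
iteration 6: #.#.##....#.#.#.....#
count of #: 8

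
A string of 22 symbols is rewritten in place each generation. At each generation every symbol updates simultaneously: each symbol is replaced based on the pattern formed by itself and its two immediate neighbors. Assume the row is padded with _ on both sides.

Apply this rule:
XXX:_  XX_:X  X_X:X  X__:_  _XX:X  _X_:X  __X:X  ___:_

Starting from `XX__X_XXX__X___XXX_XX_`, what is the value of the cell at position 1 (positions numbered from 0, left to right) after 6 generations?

_

generation 1: XX_XXXX_X_XX__XX_XXXX_
generation 2: XXXX__XXXXXX_XXXXX__X_
generation 3: X__X_XX____XXX___X_XX_
generation 4: X_XXXXX___XX_X__XXXXX_
generation 5: XXX___X__XXXXX_XX___X_
generation 6: X_X__XX_XX___XXXX__XX_
position 1 holds _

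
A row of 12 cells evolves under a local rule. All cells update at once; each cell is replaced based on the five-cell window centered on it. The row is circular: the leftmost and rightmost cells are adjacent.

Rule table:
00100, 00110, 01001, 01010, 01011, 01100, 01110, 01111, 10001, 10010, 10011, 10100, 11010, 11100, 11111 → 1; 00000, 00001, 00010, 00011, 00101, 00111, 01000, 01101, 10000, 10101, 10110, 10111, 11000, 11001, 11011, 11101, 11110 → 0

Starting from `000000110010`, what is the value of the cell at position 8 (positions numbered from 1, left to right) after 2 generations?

000000110110
000000100010
position 8 holds 0

0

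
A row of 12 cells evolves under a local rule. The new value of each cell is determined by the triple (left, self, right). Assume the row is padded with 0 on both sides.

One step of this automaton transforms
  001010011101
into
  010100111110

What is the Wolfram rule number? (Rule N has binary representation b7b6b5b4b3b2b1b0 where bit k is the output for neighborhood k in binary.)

position 8: 111 → 1  (bit 7 = 1)
position 9: 110 → 1  (bit 6 = 1)
position 3: 101 → 1  (bit 5 = 1)
position 5: 100 → 0  (bit 4 = 0)
position 7: 011 → 1  (bit 3 = 1)
position 2: 010 → 0  (bit 2 = 0)
position 1: 001 → 1  (bit 1 = 1)
position 0: 000 → 0  (bit 0 = 0)
bits b7..b0 = 11101010 = 234

234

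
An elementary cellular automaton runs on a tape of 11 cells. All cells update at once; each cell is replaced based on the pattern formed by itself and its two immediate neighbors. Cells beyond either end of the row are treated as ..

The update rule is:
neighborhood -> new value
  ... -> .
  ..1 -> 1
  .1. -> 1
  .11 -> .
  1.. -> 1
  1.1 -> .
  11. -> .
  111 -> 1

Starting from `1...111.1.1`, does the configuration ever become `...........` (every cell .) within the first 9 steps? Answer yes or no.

step 1: 11.1.1..1.1
step 2: ...1.1111.1
step 3: ..11..11..1
step 4: .1..11..111
step 5: 1111..11.1.
step 6: .11.11...11
step 7: 1.....1.1..
step 8: 11...11.11.
step 9: ..1.1.....1
step 9 is ..1.1.....1, still not uniform .

no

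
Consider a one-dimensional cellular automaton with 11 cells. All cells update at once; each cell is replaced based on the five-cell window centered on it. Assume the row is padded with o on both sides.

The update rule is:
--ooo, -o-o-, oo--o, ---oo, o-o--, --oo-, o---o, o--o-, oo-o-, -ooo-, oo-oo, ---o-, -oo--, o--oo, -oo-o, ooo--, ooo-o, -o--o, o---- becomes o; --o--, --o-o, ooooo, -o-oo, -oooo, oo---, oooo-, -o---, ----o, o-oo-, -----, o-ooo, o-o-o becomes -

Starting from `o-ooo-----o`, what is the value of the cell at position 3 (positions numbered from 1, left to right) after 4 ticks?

-

oo-oo-o--oo
-oo-oooooo-
o-oo-----oo
oo-o-o--oo-
position 3 holds -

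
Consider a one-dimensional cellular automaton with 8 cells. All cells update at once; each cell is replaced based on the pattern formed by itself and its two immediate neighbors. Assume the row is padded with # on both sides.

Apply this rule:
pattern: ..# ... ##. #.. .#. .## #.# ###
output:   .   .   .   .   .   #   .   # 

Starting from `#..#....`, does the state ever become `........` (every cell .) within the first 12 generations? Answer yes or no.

........
all cells are . at generation 1

yes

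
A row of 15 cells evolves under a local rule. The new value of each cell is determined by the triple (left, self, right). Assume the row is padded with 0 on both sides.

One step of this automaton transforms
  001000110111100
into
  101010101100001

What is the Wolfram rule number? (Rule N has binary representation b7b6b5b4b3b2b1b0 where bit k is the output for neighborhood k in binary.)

45

position 10: 111 → 0  (bit 7 = 0)
position 7: 110 → 0  (bit 6 = 0)
position 8: 101 → 1  (bit 5 = 1)
position 3: 100 → 0  (bit 4 = 0)
position 6: 011 → 1  (bit 3 = 1)
position 2: 010 → 1  (bit 2 = 1)
position 1: 001 → 0  (bit 1 = 0)
position 0: 000 → 1  (bit 0 = 1)
bits b7..b0 = 00101101 = 45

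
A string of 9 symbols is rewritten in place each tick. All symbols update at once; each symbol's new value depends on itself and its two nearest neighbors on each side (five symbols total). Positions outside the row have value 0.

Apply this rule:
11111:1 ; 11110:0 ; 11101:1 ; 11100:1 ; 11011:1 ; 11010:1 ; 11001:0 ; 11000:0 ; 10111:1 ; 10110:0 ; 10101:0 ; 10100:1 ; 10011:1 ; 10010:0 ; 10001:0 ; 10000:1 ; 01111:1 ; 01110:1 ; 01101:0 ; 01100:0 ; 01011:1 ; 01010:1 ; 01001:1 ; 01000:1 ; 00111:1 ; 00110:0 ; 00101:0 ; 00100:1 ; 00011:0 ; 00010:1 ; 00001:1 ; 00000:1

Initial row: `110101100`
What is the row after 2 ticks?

110111011

001010001
110111011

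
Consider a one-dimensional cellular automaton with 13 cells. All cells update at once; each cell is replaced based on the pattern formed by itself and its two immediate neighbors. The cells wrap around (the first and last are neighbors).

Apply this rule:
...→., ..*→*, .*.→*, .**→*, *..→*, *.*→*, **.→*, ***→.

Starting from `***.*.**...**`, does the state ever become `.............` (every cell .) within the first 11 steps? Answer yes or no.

..*******.**.
.**.....*****
****...**...*
...**.****.**
*.*****..****
***...****...
*.**.**..**.*
*************
.............
all cells are . at step 9

yes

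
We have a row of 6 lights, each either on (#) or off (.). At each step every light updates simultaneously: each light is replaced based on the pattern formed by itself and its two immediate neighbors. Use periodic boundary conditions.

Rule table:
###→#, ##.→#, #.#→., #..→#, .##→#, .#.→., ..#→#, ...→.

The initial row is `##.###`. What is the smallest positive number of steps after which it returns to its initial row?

step 1: ##.###

1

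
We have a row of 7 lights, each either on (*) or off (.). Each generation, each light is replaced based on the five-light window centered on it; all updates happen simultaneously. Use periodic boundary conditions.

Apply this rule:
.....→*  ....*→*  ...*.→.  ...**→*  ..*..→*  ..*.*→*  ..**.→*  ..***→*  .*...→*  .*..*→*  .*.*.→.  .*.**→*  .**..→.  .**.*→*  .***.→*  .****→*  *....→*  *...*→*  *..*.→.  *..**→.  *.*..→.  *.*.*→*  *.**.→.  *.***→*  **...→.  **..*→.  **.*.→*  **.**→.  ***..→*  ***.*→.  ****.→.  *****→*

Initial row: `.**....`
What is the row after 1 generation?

**..***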